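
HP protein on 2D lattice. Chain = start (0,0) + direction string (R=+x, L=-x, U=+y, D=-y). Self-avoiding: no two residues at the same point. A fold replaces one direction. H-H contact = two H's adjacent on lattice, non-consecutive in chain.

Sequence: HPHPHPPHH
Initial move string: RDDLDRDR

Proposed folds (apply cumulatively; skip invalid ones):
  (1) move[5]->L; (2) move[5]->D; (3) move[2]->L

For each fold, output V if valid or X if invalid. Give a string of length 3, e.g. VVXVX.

Initial: RDDLDRDR -> [(0, 0), (1, 0), (1, -1), (1, -2), (0, -2), (0, -3), (1, -3), (1, -4), (2, -4)]
Fold 1: move[5]->L => RDDLDLDR VALID
Fold 2: move[5]->D => RDDLDDDR VALID
Fold 3: move[2]->L => RDLLDDDR VALID

Answer: VVV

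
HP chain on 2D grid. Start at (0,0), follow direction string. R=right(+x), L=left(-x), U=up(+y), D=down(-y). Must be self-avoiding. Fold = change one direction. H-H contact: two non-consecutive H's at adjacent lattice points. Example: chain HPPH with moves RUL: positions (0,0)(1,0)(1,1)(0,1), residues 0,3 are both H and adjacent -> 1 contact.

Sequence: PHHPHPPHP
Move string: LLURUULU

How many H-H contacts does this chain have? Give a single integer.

Answer: 1

Derivation:
Positions: [(0, 0), (-1, 0), (-2, 0), (-2, 1), (-1, 1), (-1, 2), (-1, 3), (-2, 3), (-2, 4)]
H-H contact: residue 1 @(-1,0) - residue 4 @(-1, 1)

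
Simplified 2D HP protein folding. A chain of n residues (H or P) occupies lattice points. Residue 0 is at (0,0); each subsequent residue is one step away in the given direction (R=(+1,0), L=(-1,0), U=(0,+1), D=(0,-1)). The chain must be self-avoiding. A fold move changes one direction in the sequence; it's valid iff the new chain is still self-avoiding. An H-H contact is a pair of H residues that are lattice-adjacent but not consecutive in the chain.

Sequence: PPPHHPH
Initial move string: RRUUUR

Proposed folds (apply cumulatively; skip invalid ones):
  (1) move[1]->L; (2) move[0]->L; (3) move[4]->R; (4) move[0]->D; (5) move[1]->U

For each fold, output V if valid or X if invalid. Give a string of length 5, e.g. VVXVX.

Initial: RRUUUR -> [(0, 0), (1, 0), (2, 0), (2, 1), (2, 2), (2, 3), (3, 3)]
Fold 1: move[1]->L => RLUUUR INVALID (collision), skipped
Fold 2: move[0]->L => LRUUUR INVALID (collision), skipped
Fold 3: move[4]->R => RRUURR VALID
Fold 4: move[0]->D => DRUURR VALID
Fold 5: move[1]->U => DUUURR INVALID (collision), skipped

Answer: XXVVX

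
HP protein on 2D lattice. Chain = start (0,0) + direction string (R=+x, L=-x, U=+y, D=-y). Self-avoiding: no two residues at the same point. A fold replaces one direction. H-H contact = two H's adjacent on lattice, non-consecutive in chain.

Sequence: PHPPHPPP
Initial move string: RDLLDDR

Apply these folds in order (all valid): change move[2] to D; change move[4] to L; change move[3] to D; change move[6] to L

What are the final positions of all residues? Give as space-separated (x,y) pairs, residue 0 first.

Initial moves: RDLLDDR
Fold: move[2]->D => RDDLDDR (positions: [(0, 0), (1, 0), (1, -1), (1, -2), (0, -2), (0, -3), (0, -4), (1, -4)])
Fold: move[4]->L => RDDLLDR (positions: [(0, 0), (1, 0), (1, -1), (1, -2), (0, -2), (-1, -2), (-1, -3), (0, -3)])
Fold: move[3]->D => RDDDLDR (positions: [(0, 0), (1, 0), (1, -1), (1, -2), (1, -3), (0, -3), (0, -4), (1, -4)])
Fold: move[6]->L => RDDDLDL (positions: [(0, 0), (1, 0), (1, -1), (1, -2), (1, -3), (0, -3), (0, -4), (-1, -4)])

Answer: (0,0) (1,0) (1,-1) (1,-2) (1,-3) (0,-3) (0,-4) (-1,-4)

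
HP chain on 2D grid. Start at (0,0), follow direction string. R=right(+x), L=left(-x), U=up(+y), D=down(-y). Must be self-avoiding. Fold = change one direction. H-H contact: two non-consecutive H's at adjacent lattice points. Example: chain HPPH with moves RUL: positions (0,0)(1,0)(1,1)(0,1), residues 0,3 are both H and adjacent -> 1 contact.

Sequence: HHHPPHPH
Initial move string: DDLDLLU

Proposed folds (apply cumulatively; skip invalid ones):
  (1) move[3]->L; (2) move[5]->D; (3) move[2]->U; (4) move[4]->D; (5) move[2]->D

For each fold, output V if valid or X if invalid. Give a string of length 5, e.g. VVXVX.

Answer: VXXVV

Derivation:
Initial: DDLDLLU -> [(0, 0), (0, -1), (0, -2), (-1, -2), (-1, -3), (-2, -3), (-3, -3), (-3, -2)]
Fold 1: move[3]->L => DDLLLLU VALID
Fold 2: move[5]->D => DDLLLDU INVALID (collision), skipped
Fold 3: move[2]->U => DDULLLU INVALID (collision), skipped
Fold 4: move[4]->D => DDLLDLU VALID
Fold 5: move[2]->D => DDDLDLU VALID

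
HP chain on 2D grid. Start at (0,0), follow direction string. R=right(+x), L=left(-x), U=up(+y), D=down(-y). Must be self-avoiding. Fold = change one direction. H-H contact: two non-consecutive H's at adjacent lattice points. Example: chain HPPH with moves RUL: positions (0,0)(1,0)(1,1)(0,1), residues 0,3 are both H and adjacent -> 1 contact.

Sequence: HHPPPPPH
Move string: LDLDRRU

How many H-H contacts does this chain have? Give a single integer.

Answer: 1

Derivation:
Positions: [(0, 0), (-1, 0), (-1, -1), (-2, -1), (-2, -2), (-1, -2), (0, -2), (0, -1)]
H-H contact: residue 0 @(0,0) - residue 7 @(0, -1)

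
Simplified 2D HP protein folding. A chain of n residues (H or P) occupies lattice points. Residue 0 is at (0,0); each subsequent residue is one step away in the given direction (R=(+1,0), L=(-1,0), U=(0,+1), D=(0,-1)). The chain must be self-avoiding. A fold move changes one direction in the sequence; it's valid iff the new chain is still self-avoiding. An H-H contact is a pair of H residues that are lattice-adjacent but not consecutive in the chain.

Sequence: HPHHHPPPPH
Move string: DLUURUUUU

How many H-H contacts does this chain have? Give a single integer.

Positions: [(0, 0), (0, -1), (-1, -1), (-1, 0), (-1, 1), (0, 1), (0, 2), (0, 3), (0, 4), (0, 5)]
H-H contact: residue 0 @(0,0) - residue 3 @(-1, 0)

Answer: 1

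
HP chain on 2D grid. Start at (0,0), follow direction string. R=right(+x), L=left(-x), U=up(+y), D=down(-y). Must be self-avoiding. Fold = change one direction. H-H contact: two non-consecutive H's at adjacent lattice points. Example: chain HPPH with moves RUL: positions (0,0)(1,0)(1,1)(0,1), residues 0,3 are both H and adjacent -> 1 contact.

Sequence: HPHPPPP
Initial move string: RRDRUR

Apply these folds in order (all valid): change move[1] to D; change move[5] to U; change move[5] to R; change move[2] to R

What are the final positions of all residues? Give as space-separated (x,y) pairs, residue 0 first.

Initial moves: RRDRUR
Fold: move[1]->D => RDDRUR (positions: [(0, 0), (1, 0), (1, -1), (1, -2), (2, -2), (2, -1), (3, -1)])
Fold: move[5]->U => RDDRUU (positions: [(0, 0), (1, 0), (1, -1), (1, -2), (2, -2), (2, -1), (2, 0)])
Fold: move[5]->R => RDDRUR (positions: [(0, 0), (1, 0), (1, -1), (1, -2), (2, -2), (2, -1), (3, -1)])
Fold: move[2]->R => RDRRUR (positions: [(0, 0), (1, 0), (1, -1), (2, -1), (3, -1), (3, 0), (4, 0)])

Answer: (0,0) (1,0) (1,-1) (2,-1) (3,-1) (3,0) (4,0)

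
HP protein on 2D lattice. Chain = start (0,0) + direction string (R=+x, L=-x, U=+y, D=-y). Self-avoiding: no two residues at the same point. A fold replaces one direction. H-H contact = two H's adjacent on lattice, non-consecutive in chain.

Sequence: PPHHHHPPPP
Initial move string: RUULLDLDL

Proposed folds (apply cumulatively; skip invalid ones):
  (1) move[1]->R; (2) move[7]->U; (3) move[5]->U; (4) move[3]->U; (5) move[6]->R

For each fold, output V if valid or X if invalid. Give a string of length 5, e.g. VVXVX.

Answer: XVVVV

Derivation:
Initial: RUULLDLDL -> [(0, 0), (1, 0), (1, 1), (1, 2), (0, 2), (-1, 2), (-1, 1), (-2, 1), (-2, 0), (-3, 0)]
Fold 1: move[1]->R => RRULLDLDL INVALID (collision), skipped
Fold 2: move[7]->U => RUULLDLUL VALID
Fold 3: move[5]->U => RUULLULUL VALID
Fold 4: move[3]->U => RUUULULUL VALID
Fold 5: move[6]->R => RUUULURUL VALID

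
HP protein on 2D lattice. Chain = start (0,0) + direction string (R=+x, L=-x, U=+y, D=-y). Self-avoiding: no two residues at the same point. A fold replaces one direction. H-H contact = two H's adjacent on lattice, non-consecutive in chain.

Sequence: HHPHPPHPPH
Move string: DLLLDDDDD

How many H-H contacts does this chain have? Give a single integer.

Answer: 0

Derivation:
Positions: [(0, 0), (0, -1), (-1, -1), (-2, -1), (-3, -1), (-3, -2), (-3, -3), (-3, -4), (-3, -5), (-3, -6)]
No H-H contacts found.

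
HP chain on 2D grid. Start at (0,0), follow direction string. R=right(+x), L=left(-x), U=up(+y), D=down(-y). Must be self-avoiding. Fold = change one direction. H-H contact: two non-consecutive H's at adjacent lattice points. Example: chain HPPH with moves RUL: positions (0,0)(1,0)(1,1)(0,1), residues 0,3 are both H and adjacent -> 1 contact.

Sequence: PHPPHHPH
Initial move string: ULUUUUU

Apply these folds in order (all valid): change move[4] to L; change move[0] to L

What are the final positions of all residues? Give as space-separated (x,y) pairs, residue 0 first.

Initial moves: ULUUUUU
Fold: move[4]->L => ULUULUU (positions: [(0, 0), (0, 1), (-1, 1), (-1, 2), (-1, 3), (-2, 3), (-2, 4), (-2, 5)])
Fold: move[0]->L => LLUULUU (positions: [(0, 0), (-1, 0), (-2, 0), (-2, 1), (-2, 2), (-3, 2), (-3, 3), (-3, 4)])

Answer: (0,0) (-1,0) (-2,0) (-2,1) (-2,2) (-3,2) (-3,3) (-3,4)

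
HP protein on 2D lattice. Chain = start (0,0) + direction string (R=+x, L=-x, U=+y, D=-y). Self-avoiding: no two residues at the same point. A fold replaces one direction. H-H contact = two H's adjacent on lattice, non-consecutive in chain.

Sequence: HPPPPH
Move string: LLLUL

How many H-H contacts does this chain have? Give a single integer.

Answer: 0

Derivation:
Positions: [(0, 0), (-1, 0), (-2, 0), (-3, 0), (-3, 1), (-4, 1)]
No H-H contacts found.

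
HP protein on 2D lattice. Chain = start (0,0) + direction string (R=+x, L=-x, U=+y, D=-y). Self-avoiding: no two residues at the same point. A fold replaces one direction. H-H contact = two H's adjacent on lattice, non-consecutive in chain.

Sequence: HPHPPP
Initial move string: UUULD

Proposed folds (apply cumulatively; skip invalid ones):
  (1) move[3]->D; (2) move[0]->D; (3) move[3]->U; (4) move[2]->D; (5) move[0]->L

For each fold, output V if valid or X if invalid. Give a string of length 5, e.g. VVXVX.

Answer: XXXXV

Derivation:
Initial: UUULD -> [(0, 0), (0, 1), (0, 2), (0, 3), (-1, 3), (-1, 2)]
Fold 1: move[3]->D => UUUDD INVALID (collision), skipped
Fold 2: move[0]->D => DUULD INVALID (collision), skipped
Fold 3: move[3]->U => UUUUD INVALID (collision), skipped
Fold 4: move[2]->D => UUDLD INVALID (collision), skipped
Fold 5: move[0]->L => LUULD VALID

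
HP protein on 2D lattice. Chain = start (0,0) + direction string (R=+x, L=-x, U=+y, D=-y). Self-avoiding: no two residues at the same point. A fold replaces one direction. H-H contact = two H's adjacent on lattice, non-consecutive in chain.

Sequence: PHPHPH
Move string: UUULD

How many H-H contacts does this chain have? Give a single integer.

Positions: [(0, 0), (0, 1), (0, 2), (0, 3), (-1, 3), (-1, 2)]
No H-H contacts found.

Answer: 0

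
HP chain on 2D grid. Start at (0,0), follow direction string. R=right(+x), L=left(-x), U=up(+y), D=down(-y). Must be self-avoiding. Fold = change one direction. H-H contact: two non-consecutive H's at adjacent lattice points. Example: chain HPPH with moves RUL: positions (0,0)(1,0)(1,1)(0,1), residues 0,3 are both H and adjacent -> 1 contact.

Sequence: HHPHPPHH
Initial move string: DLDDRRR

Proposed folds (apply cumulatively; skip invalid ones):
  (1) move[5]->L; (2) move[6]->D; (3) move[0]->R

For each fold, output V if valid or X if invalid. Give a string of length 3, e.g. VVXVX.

Answer: XVX

Derivation:
Initial: DLDDRRR -> [(0, 0), (0, -1), (-1, -1), (-1, -2), (-1, -3), (0, -3), (1, -3), (2, -3)]
Fold 1: move[5]->L => DLDDRLR INVALID (collision), skipped
Fold 2: move[6]->D => DLDDRRD VALID
Fold 3: move[0]->R => RLDDRRD INVALID (collision), skipped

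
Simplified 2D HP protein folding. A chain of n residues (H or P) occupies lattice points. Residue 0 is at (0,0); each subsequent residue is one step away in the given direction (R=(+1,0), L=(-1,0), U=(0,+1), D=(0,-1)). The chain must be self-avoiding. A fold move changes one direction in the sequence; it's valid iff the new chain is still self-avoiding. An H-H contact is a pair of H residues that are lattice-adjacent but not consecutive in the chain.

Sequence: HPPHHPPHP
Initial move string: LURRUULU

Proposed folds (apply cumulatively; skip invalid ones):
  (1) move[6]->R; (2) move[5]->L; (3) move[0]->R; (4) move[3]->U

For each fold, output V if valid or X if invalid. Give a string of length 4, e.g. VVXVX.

Initial: LURRUULU -> [(0, 0), (-1, 0), (-1, 1), (0, 1), (1, 1), (1, 2), (1, 3), (0, 3), (0, 4)]
Fold 1: move[6]->R => LURRUURU VALID
Fold 2: move[5]->L => LURRULRU INVALID (collision), skipped
Fold 3: move[0]->R => RURRUURU VALID
Fold 4: move[3]->U => RURUUURU VALID

Answer: VXVV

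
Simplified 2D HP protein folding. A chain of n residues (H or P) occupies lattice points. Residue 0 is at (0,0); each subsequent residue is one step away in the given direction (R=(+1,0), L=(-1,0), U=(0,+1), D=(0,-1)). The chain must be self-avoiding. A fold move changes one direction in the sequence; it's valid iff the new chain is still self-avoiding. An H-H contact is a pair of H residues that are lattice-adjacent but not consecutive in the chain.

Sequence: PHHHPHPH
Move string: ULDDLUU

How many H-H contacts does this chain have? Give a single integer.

Positions: [(0, 0), (0, 1), (-1, 1), (-1, 0), (-1, -1), (-2, -1), (-2, 0), (-2, 1)]
H-H contact: residue 2 @(-1,1) - residue 7 @(-2, 1)

Answer: 1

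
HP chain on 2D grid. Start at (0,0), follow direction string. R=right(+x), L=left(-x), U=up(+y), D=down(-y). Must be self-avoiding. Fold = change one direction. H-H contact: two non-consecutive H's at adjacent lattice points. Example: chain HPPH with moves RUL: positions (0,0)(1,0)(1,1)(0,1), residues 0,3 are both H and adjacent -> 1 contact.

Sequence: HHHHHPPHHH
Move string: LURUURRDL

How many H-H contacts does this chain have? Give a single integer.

Answer: 2

Derivation:
Positions: [(0, 0), (-1, 0), (-1, 1), (0, 1), (0, 2), (0, 3), (1, 3), (2, 3), (2, 2), (1, 2)]
H-H contact: residue 0 @(0,0) - residue 3 @(0, 1)
H-H contact: residue 4 @(0,2) - residue 9 @(1, 2)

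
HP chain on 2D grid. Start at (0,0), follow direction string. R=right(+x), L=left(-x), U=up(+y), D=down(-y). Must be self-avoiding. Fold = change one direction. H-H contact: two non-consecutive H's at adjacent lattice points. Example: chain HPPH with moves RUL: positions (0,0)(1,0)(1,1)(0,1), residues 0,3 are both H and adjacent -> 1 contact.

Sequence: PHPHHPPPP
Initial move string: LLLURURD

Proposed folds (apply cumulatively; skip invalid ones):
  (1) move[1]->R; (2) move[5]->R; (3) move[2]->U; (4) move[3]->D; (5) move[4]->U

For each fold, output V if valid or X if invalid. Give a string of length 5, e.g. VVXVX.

Initial: LLLURURD -> [(0, 0), (-1, 0), (-2, 0), (-3, 0), (-3, 1), (-2, 1), (-2, 2), (-1, 2), (-1, 1)]
Fold 1: move[1]->R => LRLURURD INVALID (collision), skipped
Fold 2: move[5]->R => LLLURRRD INVALID (collision), skipped
Fold 3: move[2]->U => LLUURURD VALID
Fold 4: move[3]->D => LLUDRURD INVALID (collision), skipped
Fold 5: move[4]->U => LLUUUURD VALID

Answer: XXVXV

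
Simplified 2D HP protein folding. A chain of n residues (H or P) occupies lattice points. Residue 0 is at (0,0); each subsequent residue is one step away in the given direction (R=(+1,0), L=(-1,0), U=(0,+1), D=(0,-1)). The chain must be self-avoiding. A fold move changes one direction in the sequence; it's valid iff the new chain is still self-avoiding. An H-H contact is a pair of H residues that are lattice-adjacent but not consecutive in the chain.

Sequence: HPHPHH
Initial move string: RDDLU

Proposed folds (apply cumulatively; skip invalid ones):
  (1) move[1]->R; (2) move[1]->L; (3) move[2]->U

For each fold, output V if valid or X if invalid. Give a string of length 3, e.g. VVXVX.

Answer: XXX

Derivation:
Initial: RDDLU -> [(0, 0), (1, 0), (1, -1), (1, -2), (0, -2), (0, -1)]
Fold 1: move[1]->R => RRDLU INVALID (collision), skipped
Fold 2: move[1]->L => RLDLU INVALID (collision), skipped
Fold 3: move[2]->U => RDULU INVALID (collision), skipped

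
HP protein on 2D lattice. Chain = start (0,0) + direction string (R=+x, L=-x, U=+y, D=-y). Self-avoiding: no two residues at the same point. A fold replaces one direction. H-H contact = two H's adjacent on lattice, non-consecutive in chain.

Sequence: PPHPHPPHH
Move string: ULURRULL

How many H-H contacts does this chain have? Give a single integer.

Answer: 1

Derivation:
Positions: [(0, 0), (0, 1), (-1, 1), (-1, 2), (0, 2), (1, 2), (1, 3), (0, 3), (-1, 3)]
H-H contact: residue 4 @(0,2) - residue 7 @(0, 3)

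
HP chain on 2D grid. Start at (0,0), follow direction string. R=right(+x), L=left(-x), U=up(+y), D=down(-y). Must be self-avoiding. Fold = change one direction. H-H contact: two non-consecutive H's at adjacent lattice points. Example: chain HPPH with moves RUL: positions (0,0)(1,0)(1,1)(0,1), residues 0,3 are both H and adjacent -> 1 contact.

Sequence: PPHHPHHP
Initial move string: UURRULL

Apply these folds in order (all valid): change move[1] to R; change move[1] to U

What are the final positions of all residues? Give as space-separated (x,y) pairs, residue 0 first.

Answer: (0,0) (0,1) (0,2) (1,2) (2,2) (2,3) (1,3) (0,3)

Derivation:
Initial moves: UURRULL
Fold: move[1]->R => URRRULL (positions: [(0, 0), (0, 1), (1, 1), (2, 1), (3, 1), (3, 2), (2, 2), (1, 2)])
Fold: move[1]->U => UURRULL (positions: [(0, 0), (0, 1), (0, 2), (1, 2), (2, 2), (2, 3), (1, 3), (0, 3)])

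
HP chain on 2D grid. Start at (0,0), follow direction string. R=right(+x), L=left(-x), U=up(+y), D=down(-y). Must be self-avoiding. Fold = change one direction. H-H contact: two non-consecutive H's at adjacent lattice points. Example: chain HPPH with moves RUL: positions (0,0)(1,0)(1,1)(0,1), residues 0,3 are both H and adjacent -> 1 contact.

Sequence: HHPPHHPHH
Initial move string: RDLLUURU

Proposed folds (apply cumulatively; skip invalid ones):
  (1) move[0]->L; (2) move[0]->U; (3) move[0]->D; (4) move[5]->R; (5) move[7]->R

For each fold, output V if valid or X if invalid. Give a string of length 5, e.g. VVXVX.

Answer: VXVXX

Derivation:
Initial: RDLLUURU -> [(0, 0), (1, 0), (1, -1), (0, -1), (-1, -1), (-1, 0), (-1, 1), (0, 1), (0, 2)]
Fold 1: move[0]->L => LDLLUURU VALID
Fold 2: move[0]->U => UDLLUURU INVALID (collision), skipped
Fold 3: move[0]->D => DDLLUURU VALID
Fold 4: move[5]->R => DDLLURRU INVALID (collision), skipped
Fold 5: move[7]->R => DDLLUURR INVALID (collision), skipped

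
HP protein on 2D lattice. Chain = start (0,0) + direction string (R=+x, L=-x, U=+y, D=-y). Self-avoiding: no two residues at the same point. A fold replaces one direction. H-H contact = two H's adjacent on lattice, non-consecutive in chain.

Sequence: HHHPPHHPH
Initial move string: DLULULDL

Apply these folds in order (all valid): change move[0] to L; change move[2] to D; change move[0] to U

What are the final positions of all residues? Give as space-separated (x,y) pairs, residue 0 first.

Initial moves: DLULULDL
Fold: move[0]->L => LLULULDL (positions: [(0, 0), (-1, 0), (-2, 0), (-2, 1), (-3, 1), (-3, 2), (-4, 2), (-4, 1), (-5, 1)])
Fold: move[2]->D => LLDLULDL (positions: [(0, 0), (-1, 0), (-2, 0), (-2, -1), (-3, -1), (-3, 0), (-4, 0), (-4, -1), (-5, -1)])
Fold: move[0]->U => ULDLULDL (positions: [(0, 0), (0, 1), (-1, 1), (-1, 0), (-2, 0), (-2, 1), (-3, 1), (-3, 0), (-4, 0)])

Answer: (0,0) (0,1) (-1,1) (-1,0) (-2,0) (-2,1) (-3,1) (-3,0) (-4,0)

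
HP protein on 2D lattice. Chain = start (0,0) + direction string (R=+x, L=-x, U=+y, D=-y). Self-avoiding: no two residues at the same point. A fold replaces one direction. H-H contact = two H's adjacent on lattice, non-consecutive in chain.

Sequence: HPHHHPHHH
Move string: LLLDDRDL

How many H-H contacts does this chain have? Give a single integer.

Answer: 0

Derivation:
Positions: [(0, 0), (-1, 0), (-2, 0), (-3, 0), (-3, -1), (-3, -2), (-2, -2), (-2, -3), (-3, -3)]
No H-H contacts found.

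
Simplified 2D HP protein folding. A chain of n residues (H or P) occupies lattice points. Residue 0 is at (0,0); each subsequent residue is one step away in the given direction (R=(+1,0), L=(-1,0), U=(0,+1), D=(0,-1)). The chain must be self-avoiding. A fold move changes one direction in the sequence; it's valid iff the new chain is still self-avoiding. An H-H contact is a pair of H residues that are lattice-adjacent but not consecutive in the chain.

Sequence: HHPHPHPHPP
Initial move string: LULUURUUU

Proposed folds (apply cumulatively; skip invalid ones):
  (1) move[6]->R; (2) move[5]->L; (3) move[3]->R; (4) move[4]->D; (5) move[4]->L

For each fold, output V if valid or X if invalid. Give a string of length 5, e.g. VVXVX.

Initial: LULUURUUU -> [(0, 0), (-1, 0), (-1, 1), (-2, 1), (-2, 2), (-2, 3), (-1, 3), (-1, 4), (-1, 5), (-1, 6)]
Fold 1: move[6]->R => LULUURRUU VALID
Fold 2: move[5]->L => LULUULRUU INVALID (collision), skipped
Fold 3: move[3]->R => LULRURRUU INVALID (collision), skipped
Fold 4: move[4]->D => LULUDRRUU INVALID (collision), skipped
Fold 5: move[4]->L => LULULRRUU INVALID (collision), skipped

Answer: VXXXX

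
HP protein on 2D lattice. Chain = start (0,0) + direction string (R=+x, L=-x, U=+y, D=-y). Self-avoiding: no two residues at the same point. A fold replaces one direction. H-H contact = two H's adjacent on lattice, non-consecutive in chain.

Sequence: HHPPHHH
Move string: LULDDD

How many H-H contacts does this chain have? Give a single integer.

Answer: 1

Derivation:
Positions: [(0, 0), (-1, 0), (-1, 1), (-2, 1), (-2, 0), (-2, -1), (-2, -2)]
H-H contact: residue 1 @(-1,0) - residue 4 @(-2, 0)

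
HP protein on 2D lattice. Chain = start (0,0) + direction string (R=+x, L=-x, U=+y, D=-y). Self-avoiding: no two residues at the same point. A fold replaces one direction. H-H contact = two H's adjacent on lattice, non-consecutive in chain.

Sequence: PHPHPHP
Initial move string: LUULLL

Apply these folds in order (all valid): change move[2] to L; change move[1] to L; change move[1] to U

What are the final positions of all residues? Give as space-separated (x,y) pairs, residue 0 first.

Answer: (0,0) (-1,0) (-1,1) (-2,1) (-3,1) (-4,1) (-5,1)

Derivation:
Initial moves: LUULLL
Fold: move[2]->L => LULLLL (positions: [(0, 0), (-1, 0), (-1, 1), (-2, 1), (-3, 1), (-4, 1), (-5, 1)])
Fold: move[1]->L => LLLLLL (positions: [(0, 0), (-1, 0), (-2, 0), (-3, 0), (-4, 0), (-5, 0), (-6, 0)])
Fold: move[1]->U => LULLLL (positions: [(0, 0), (-1, 0), (-1, 1), (-2, 1), (-3, 1), (-4, 1), (-5, 1)])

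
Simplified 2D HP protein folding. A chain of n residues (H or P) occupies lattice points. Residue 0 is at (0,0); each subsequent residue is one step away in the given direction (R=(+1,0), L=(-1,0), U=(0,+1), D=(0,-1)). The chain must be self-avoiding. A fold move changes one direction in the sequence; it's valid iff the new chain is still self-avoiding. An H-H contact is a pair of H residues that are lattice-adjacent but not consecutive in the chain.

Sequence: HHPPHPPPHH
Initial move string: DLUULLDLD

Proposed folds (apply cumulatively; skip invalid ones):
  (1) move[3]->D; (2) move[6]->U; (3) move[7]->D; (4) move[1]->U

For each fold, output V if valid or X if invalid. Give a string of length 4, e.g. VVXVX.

Answer: XVXX

Derivation:
Initial: DLUULLDLD -> [(0, 0), (0, -1), (-1, -1), (-1, 0), (-1, 1), (-2, 1), (-3, 1), (-3, 0), (-4, 0), (-4, -1)]
Fold 1: move[3]->D => DLUDLLDLD INVALID (collision), skipped
Fold 2: move[6]->U => DLUULLULD VALID
Fold 3: move[7]->D => DLUULLUDD INVALID (collision), skipped
Fold 4: move[1]->U => DUUULLULD INVALID (collision), skipped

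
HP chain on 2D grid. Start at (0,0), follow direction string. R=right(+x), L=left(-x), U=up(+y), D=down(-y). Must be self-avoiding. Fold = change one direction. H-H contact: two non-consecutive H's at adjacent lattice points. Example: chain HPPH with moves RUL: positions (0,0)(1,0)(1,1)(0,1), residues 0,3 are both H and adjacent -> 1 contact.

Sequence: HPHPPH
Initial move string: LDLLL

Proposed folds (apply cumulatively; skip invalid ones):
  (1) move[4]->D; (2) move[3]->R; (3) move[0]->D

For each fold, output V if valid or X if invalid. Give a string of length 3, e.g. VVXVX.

Answer: VXV

Derivation:
Initial: LDLLL -> [(0, 0), (-1, 0), (-1, -1), (-2, -1), (-3, -1), (-4, -1)]
Fold 1: move[4]->D => LDLLD VALID
Fold 2: move[3]->R => LDLRD INVALID (collision), skipped
Fold 3: move[0]->D => DDLLD VALID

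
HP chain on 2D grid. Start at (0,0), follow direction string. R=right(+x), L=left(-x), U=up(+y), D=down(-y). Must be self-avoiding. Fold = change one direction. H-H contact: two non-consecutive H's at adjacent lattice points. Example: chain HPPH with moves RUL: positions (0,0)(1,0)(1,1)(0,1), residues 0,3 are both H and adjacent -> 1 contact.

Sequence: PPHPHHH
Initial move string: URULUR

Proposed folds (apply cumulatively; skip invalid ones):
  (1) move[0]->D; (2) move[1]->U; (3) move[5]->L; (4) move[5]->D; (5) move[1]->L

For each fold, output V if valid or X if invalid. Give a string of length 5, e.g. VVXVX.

Answer: XVVXV

Derivation:
Initial: URULUR -> [(0, 0), (0, 1), (1, 1), (1, 2), (0, 2), (0, 3), (1, 3)]
Fold 1: move[0]->D => DRULUR INVALID (collision), skipped
Fold 2: move[1]->U => UUULUR VALID
Fold 3: move[5]->L => UUULUL VALID
Fold 4: move[5]->D => UUULUD INVALID (collision), skipped
Fold 5: move[1]->L => ULULUL VALID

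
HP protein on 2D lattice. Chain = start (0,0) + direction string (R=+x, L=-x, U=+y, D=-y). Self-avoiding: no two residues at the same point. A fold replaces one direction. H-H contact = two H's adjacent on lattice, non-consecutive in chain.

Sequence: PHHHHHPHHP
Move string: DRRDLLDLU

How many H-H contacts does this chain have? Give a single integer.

Positions: [(0, 0), (0, -1), (1, -1), (2, -1), (2, -2), (1, -2), (0, -2), (0, -3), (-1, -3), (-1, -2)]
H-H contact: residue 2 @(1,-1) - residue 5 @(1, -2)

Answer: 1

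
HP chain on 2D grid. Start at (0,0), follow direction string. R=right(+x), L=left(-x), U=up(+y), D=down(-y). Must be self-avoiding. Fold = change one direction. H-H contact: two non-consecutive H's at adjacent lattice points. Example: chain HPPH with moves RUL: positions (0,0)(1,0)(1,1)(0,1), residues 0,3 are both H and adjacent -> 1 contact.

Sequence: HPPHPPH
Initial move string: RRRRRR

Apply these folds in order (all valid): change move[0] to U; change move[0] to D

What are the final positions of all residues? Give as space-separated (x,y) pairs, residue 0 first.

Answer: (0,0) (0,-1) (1,-1) (2,-1) (3,-1) (4,-1) (5,-1)

Derivation:
Initial moves: RRRRRR
Fold: move[0]->U => URRRRR (positions: [(0, 0), (0, 1), (1, 1), (2, 1), (3, 1), (4, 1), (5, 1)])
Fold: move[0]->D => DRRRRR (positions: [(0, 0), (0, -1), (1, -1), (2, -1), (3, -1), (4, -1), (5, -1)])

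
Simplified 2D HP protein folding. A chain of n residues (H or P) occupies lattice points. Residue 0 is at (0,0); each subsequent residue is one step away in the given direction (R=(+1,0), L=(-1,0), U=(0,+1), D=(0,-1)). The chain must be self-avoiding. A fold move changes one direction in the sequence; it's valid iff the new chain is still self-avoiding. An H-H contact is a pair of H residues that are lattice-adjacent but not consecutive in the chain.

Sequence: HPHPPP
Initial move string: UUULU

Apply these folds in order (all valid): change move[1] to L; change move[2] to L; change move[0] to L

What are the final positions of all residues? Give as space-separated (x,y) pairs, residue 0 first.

Answer: (0,0) (-1,0) (-2,0) (-3,0) (-4,0) (-4,1)

Derivation:
Initial moves: UUULU
Fold: move[1]->L => ULULU (positions: [(0, 0), (0, 1), (-1, 1), (-1, 2), (-2, 2), (-2, 3)])
Fold: move[2]->L => ULLLU (positions: [(0, 0), (0, 1), (-1, 1), (-2, 1), (-3, 1), (-3, 2)])
Fold: move[0]->L => LLLLU (positions: [(0, 0), (-1, 0), (-2, 0), (-3, 0), (-4, 0), (-4, 1)])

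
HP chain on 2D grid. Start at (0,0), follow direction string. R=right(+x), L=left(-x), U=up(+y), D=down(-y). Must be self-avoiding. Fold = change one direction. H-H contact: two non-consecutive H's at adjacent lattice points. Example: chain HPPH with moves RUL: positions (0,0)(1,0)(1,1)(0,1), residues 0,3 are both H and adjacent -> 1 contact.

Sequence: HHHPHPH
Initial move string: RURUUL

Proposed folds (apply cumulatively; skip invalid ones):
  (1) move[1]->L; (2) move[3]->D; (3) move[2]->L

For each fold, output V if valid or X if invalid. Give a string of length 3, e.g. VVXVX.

Answer: XXV

Derivation:
Initial: RURUUL -> [(0, 0), (1, 0), (1, 1), (2, 1), (2, 2), (2, 3), (1, 3)]
Fold 1: move[1]->L => RLRUUL INVALID (collision), skipped
Fold 2: move[3]->D => RURDUL INVALID (collision), skipped
Fold 3: move[2]->L => RULUUL VALID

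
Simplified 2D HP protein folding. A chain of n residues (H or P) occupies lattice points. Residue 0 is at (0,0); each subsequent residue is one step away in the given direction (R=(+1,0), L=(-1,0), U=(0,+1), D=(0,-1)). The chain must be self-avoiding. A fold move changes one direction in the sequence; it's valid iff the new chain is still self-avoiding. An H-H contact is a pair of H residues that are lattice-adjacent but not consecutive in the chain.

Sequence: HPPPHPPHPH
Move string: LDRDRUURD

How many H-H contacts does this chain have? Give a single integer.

Answer: 1

Derivation:
Positions: [(0, 0), (-1, 0), (-1, -1), (0, -1), (0, -2), (1, -2), (1, -1), (1, 0), (2, 0), (2, -1)]
H-H contact: residue 0 @(0,0) - residue 7 @(1, 0)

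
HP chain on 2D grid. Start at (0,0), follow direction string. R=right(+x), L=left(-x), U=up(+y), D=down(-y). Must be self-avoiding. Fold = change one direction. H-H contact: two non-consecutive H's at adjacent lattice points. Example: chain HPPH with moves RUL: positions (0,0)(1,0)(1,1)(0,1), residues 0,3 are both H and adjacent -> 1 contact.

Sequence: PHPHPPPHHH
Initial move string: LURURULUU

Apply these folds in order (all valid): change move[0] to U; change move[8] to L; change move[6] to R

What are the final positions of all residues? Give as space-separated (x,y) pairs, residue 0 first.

Answer: (0,0) (0,1) (0,2) (1,2) (1,3) (2,3) (2,4) (3,4) (3,5) (2,5)

Derivation:
Initial moves: LURURULUU
Fold: move[0]->U => UURURULUU (positions: [(0, 0), (0, 1), (0, 2), (1, 2), (1, 3), (2, 3), (2, 4), (1, 4), (1, 5), (1, 6)])
Fold: move[8]->L => UURURULUL (positions: [(0, 0), (0, 1), (0, 2), (1, 2), (1, 3), (2, 3), (2, 4), (1, 4), (1, 5), (0, 5)])
Fold: move[6]->R => UURURURUL (positions: [(0, 0), (0, 1), (0, 2), (1, 2), (1, 3), (2, 3), (2, 4), (3, 4), (3, 5), (2, 5)])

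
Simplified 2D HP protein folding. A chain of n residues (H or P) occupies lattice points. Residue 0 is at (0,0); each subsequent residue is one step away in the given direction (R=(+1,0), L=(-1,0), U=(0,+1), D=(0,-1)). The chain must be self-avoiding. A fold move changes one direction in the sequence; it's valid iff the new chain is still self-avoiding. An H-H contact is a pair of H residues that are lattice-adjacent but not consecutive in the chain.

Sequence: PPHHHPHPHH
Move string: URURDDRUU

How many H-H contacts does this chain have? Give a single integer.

Positions: [(0, 0), (0, 1), (1, 1), (1, 2), (2, 2), (2, 1), (2, 0), (3, 0), (3, 1), (3, 2)]
H-H contact: residue 4 @(2,2) - residue 9 @(3, 2)

Answer: 1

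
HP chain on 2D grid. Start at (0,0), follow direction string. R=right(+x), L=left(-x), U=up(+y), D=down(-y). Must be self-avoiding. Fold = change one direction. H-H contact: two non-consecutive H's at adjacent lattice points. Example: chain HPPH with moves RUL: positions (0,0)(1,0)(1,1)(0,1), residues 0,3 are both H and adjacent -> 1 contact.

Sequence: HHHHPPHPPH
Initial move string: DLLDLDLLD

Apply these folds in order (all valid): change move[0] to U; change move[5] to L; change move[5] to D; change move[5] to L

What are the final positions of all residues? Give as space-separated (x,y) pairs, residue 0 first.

Initial moves: DLLDLDLLD
Fold: move[0]->U => ULLDLDLLD (positions: [(0, 0), (0, 1), (-1, 1), (-2, 1), (-2, 0), (-3, 0), (-3, -1), (-4, -1), (-5, -1), (-5, -2)])
Fold: move[5]->L => ULLDLLLLD (positions: [(0, 0), (0, 1), (-1, 1), (-2, 1), (-2, 0), (-3, 0), (-4, 0), (-5, 0), (-6, 0), (-6, -1)])
Fold: move[5]->D => ULLDLDLLD (positions: [(0, 0), (0, 1), (-1, 1), (-2, 1), (-2, 0), (-3, 0), (-3, -1), (-4, -1), (-5, -1), (-5, -2)])
Fold: move[5]->L => ULLDLLLLD (positions: [(0, 0), (0, 1), (-1, 1), (-2, 1), (-2, 0), (-3, 0), (-4, 0), (-5, 0), (-6, 0), (-6, -1)])

Answer: (0,0) (0,1) (-1,1) (-2,1) (-2,0) (-3,0) (-4,0) (-5,0) (-6,0) (-6,-1)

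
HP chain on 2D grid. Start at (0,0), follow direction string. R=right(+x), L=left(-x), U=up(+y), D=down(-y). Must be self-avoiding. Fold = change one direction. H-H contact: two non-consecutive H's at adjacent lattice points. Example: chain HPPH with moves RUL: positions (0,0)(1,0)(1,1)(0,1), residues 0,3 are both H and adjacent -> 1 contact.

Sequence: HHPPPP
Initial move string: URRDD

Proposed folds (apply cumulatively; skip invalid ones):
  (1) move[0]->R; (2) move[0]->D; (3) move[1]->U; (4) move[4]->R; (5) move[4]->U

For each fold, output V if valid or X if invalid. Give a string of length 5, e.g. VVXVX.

Initial: URRDD -> [(0, 0), (0, 1), (1, 1), (2, 1), (2, 0), (2, -1)]
Fold 1: move[0]->R => RRRDD VALID
Fold 2: move[0]->D => DRRDD VALID
Fold 3: move[1]->U => DURDD INVALID (collision), skipped
Fold 4: move[4]->R => DRRDR VALID
Fold 5: move[4]->U => DRRDU INVALID (collision), skipped

Answer: VVXVX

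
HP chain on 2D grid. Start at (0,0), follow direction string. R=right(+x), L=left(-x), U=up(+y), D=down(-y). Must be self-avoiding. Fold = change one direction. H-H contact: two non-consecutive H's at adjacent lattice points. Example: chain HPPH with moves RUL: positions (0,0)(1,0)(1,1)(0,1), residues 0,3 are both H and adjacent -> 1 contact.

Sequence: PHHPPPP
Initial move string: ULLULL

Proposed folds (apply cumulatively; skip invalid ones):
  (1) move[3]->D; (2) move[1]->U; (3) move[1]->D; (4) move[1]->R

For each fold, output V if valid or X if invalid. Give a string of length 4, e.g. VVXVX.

Answer: VVXX

Derivation:
Initial: ULLULL -> [(0, 0), (0, 1), (-1, 1), (-2, 1), (-2, 2), (-3, 2), (-4, 2)]
Fold 1: move[3]->D => ULLDLL VALID
Fold 2: move[1]->U => UULDLL VALID
Fold 3: move[1]->D => UDLDLL INVALID (collision), skipped
Fold 4: move[1]->R => URLDLL INVALID (collision), skipped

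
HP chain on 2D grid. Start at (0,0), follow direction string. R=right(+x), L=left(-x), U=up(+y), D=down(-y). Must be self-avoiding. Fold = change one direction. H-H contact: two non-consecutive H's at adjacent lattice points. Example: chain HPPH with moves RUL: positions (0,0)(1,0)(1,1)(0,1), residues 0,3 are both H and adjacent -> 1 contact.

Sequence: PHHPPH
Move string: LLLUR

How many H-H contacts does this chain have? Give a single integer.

Positions: [(0, 0), (-1, 0), (-2, 0), (-3, 0), (-3, 1), (-2, 1)]
H-H contact: residue 2 @(-2,0) - residue 5 @(-2, 1)

Answer: 1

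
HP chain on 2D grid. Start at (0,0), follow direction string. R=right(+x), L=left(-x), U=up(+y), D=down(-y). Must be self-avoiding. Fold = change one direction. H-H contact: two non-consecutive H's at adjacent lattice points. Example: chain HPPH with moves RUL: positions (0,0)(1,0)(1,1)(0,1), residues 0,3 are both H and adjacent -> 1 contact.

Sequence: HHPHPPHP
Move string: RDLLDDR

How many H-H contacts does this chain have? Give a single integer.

Answer: 1

Derivation:
Positions: [(0, 0), (1, 0), (1, -1), (0, -1), (-1, -1), (-1, -2), (-1, -3), (0, -3)]
H-H contact: residue 0 @(0,0) - residue 3 @(0, -1)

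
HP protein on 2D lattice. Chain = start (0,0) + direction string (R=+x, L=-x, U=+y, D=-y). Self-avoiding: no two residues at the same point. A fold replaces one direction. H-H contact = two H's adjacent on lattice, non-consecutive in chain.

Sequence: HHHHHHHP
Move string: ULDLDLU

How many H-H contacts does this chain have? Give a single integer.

Answer: 1

Derivation:
Positions: [(0, 0), (0, 1), (-1, 1), (-1, 0), (-2, 0), (-2, -1), (-3, -1), (-3, 0)]
H-H contact: residue 0 @(0,0) - residue 3 @(-1, 0)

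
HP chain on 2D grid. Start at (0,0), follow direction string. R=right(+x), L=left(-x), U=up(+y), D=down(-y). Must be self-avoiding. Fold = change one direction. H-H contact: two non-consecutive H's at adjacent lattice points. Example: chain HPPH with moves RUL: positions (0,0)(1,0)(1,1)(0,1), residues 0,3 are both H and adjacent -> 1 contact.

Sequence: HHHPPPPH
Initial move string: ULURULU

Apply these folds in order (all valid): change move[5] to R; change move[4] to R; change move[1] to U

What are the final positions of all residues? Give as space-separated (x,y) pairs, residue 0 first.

Answer: (0,0) (0,1) (0,2) (0,3) (1,3) (2,3) (3,3) (3,4)

Derivation:
Initial moves: ULURULU
Fold: move[5]->R => ULURURU (positions: [(0, 0), (0, 1), (-1, 1), (-1, 2), (0, 2), (0, 3), (1, 3), (1, 4)])
Fold: move[4]->R => ULURRRU (positions: [(0, 0), (0, 1), (-1, 1), (-1, 2), (0, 2), (1, 2), (2, 2), (2, 3)])
Fold: move[1]->U => UUURRRU (positions: [(0, 0), (0, 1), (0, 2), (0, 3), (1, 3), (2, 3), (3, 3), (3, 4)])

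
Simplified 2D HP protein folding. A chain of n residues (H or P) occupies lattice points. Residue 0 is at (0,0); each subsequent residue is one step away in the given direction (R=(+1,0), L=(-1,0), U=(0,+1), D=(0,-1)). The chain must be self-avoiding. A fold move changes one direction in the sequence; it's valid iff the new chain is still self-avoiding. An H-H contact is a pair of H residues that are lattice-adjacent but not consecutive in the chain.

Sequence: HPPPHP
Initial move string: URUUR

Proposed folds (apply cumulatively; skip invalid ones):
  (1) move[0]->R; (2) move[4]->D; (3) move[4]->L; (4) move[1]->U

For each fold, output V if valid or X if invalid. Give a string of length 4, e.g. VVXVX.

Answer: VXVV

Derivation:
Initial: URUUR -> [(0, 0), (0, 1), (1, 1), (1, 2), (1, 3), (2, 3)]
Fold 1: move[0]->R => RRUUR VALID
Fold 2: move[4]->D => RRUUD INVALID (collision), skipped
Fold 3: move[4]->L => RRUUL VALID
Fold 4: move[1]->U => RUUUL VALID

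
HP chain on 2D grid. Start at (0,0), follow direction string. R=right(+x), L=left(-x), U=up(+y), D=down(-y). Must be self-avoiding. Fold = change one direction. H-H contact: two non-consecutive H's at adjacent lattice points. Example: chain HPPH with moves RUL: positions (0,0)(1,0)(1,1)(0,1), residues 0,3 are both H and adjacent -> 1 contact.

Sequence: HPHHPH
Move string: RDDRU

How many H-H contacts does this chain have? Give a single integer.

Positions: [(0, 0), (1, 0), (1, -1), (1, -2), (2, -2), (2, -1)]
H-H contact: residue 2 @(1,-1) - residue 5 @(2, -1)

Answer: 1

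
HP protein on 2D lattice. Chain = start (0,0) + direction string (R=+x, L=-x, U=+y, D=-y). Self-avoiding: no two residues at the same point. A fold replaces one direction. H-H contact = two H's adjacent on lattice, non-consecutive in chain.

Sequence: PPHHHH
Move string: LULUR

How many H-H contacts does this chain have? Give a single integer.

Answer: 1

Derivation:
Positions: [(0, 0), (-1, 0), (-1, 1), (-2, 1), (-2, 2), (-1, 2)]
H-H contact: residue 2 @(-1,1) - residue 5 @(-1, 2)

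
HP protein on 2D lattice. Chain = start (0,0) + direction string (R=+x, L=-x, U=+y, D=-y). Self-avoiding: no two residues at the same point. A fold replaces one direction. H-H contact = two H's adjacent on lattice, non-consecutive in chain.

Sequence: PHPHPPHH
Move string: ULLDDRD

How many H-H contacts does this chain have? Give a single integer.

Answer: 0

Derivation:
Positions: [(0, 0), (0, 1), (-1, 1), (-2, 1), (-2, 0), (-2, -1), (-1, -1), (-1, -2)]
No H-H contacts found.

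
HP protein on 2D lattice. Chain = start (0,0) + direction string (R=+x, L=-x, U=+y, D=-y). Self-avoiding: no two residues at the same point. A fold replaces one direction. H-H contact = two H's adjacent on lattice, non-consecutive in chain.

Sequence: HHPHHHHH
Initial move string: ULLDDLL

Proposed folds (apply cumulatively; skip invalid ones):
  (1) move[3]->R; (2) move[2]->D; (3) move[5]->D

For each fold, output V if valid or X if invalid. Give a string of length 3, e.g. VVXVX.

Answer: XVV

Derivation:
Initial: ULLDDLL -> [(0, 0), (0, 1), (-1, 1), (-2, 1), (-2, 0), (-2, -1), (-3, -1), (-4, -1)]
Fold 1: move[3]->R => ULLRDLL INVALID (collision), skipped
Fold 2: move[2]->D => ULDDDLL VALID
Fold 3: move[5]->D => ULDDDDL VALID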